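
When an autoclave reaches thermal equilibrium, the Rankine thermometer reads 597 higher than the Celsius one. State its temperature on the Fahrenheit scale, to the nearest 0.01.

268.99°F

Let x be the Celsius reading; then the Rankine reading is 1.8·x + 491.67.
(1.8·x + 491.67) - x = 597  ⇒  (0.8)·x = 105.33  ⇒  x = 131.6625°C.
In Fahrenheit: 131.6625 × 1.8 + 32 = 268.99°F.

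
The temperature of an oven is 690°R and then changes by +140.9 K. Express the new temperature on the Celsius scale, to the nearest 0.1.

251.1°C

Initial temperature in Celsius: (690 - 491.67) × 5/9 = 110.1833°C.
The 140.9 K change is an interval; Kelvin and Celsius degrees are the same size, so ΔC = +140.9°C.
Final Celsius temperature: 110.1833 + 140.9000 = 251.0833°C.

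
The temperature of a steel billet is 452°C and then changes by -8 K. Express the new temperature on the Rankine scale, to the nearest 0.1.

The 8 K change is an interval; Kelvin and Celsius degrees are the same size, so ΔC = -8°C.
Final Celsius temperature: 452.0000 - 8.0000 = 444.0000°C.
In Rankine: 444.0000 × 1.8 + 491.67 = 1290.9°R.

1290.9°R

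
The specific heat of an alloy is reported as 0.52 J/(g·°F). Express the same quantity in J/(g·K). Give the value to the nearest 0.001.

0.936 J/(g·K)

The quantity depends on a temperature interval, so only the ratio of degree sizes applies; the offset between the scales is irrelevant.
A change of 1 K is a change of 1.8°F, so per K the value is 0.52 × 1.8 = 0.936.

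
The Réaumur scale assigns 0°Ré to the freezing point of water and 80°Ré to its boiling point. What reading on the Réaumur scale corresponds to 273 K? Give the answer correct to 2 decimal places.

First in Celsius: 273 - 273.15 = -0.1500°C.
Linearly onto the Réaumur scale: 0 + (-0.1500 / 100) × (80 - 0) = -0.12°Ré.

-0.12°Ré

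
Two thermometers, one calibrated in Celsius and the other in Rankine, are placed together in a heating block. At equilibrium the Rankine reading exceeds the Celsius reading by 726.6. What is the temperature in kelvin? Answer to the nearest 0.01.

Let x be the Celsius reading; then the Rankine reading is 1.8·x + 491.67.
(1.8·x + 491.67) - x = 726.6  ⇒  (0.8)·x = 234.93  ⇒  x = 293.6625°C.
In kelvin: 293.6625 + 273.15 = 566.81 K.

566.81 K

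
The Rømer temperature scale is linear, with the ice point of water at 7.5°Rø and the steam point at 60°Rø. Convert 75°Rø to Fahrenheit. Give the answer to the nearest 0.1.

Linear interpolation between the fixed points: C = (75 - 7.5) × 100 / (60 - 7.5) = 128.5714°C.
Then 128.5714 × 1.8 + 32 = 263.4°F.

263.4°F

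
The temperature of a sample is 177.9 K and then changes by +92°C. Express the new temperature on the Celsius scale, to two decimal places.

Initial temperature in Celsius: 177.9 - 273.15 = -95.2500°C.
Final Celsius temperature: -95.2500 + 92.0000 = -3.2500°C.

-3.25°C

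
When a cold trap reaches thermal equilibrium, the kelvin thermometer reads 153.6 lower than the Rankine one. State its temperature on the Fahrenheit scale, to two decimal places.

-114.07°F

Let x be the Rankine reading; then the kelvin reading is 5/9·x.
(5/9·x) - x = -153.6  ⇒  (-4/9)·x = -153.6  ⇒  x = 345.6000°R.
In Celsius: (345.6 - 491.67) × 5/9 = -81.1500°C.
In Fahrenheit: -81.1500 × 1.8 + 32 = -114.07°F.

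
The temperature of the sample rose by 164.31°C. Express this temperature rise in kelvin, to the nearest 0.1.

Celsius and kelvin degrees are the same size, so the interval is unchanged: 164.3.

164.3 K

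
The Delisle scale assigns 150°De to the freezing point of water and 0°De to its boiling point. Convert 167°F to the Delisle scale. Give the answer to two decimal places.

37.50°De

First in Celsius: (167 - 32) × 5/9 = 75.0000°C.
Linearly onto the Delisle scale: 150 + (75.0000 / 100) × (0 - 150) = 37.50°De.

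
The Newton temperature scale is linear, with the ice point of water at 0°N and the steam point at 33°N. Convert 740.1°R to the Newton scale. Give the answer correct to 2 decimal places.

45.55°N

First in Celsius: (740.1 - 491.67) × 5/9 = 138.0167°C.
Linearly onto the Newton scale: 0 + (138.0167 / 100) × (33 - 0) = 45.55°N.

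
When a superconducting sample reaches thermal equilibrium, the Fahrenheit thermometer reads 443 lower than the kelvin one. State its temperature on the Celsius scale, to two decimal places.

Let x be the kelvin reading; then the Fahrenheit reading is 1.8·x - 459.67.
(1.8·x - 459.67) - x = -443  ⇒  (0.8)·x = 16.67  ⇒  x = 20.8375 K.
In Celsius: 20.8375 - 273.15 = -252.31°C.

-252.31°C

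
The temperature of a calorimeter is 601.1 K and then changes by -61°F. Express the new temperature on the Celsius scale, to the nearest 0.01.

Initial temperature in Celsius: 601.1 - 273.15 = 327.9500°C.
The 61°F change is an interval, so only the factor 5/9 applies: -61 × 5/9 = -33.8889°C.
Final Celsius temperature: 327.9500 - 33.8889 = 294.0611°C.

294.06°C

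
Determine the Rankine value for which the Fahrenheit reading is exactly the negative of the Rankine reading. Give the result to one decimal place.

Let R be the Rankine reading. The Fahrenheit reading is F = 1·R - 459.67.
Require F = -1·R: 1·R - 459.67 = -1·R.
(2)·R = 459.67  ⇒  R = 229.8.

229.8°R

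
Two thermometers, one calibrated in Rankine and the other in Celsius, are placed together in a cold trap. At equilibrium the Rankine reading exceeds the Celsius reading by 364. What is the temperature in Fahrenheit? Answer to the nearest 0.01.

-255.26°F

Let x be the Rankine reading; then the Celsius reading is 5/9·x - 273.15.
(5/9·x - 273.15) - x = -364  ⇒  (-4/9)·x = -90.85  ⇒  x = 204.4125°R.
In Celsius: (204.4125 - 491.67) × 5/9 = -159.5875°C.
In Fahrenheit: -159.5875 × 1.8 + 32 = -255.26°F.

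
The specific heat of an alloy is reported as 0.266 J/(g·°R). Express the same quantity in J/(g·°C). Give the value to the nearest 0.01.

0.48 J/(g·°C)

The quantity depends on a temperature interval, so only the ratio of degree sizes applies; the offset between the scales is irrelevant.
A change of 1°C is a change of 1.8°R, so per °C the value is 0.266 × 1.8 = 0.48.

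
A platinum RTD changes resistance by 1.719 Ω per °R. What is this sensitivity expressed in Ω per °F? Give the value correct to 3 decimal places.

1.719 Ω per °F

Since only a temperature interval is involved, the additive offset between the scales drops out.
A change of 1°F is a change of 1°R, so per °F the value is 1.719 × 1 = 1.719.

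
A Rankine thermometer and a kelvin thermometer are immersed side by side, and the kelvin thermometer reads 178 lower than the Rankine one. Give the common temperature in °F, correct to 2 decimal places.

-59.17°F

Let x be the Rankine reading; then the kelvin reading is 5/9·x.
(5/9·x) - x = -178  ⇒  (-4/9)·x = -178  ⇒  x = 400.5000°R.
In Celsius: (400.5 - 491.67) × 5/9 = -50.6500°C.
In Fahrenheit: -50.6500 × 1.8 + 32 = -59.17°F.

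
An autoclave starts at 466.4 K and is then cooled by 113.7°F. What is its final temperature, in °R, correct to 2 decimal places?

725.82°R

Initial temperature in Celsius: 466.4 - 273.15 = 193.2500°C.
The 113.7°F change is an interval, so only the factor 5/9 applies: -113.7 × 5/9 = -63.1667°C.
Final Celsius temperature: 193.2500 - 63.1667 = 130.0833°C.
In Rankine: 130.0833 × 1.8 + 491.67 = 725.82°R.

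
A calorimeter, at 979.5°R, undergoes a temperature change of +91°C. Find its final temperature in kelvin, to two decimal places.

635.17 K

Initial temperature in Celsius: (979.5 - 491.67) × 5/9 = 271.0167°C.
Final Celsius temperature: 271.0167 + 91.0000 = 362.0167°C.
In kelvin: 362.0167 + 273.15 = 635.17 K.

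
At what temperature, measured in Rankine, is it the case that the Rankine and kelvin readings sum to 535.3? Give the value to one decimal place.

Let R be the Rankine reading. The kelvin reading is K = 5/9·R.
Require R + K = 535.3: (14/9)·R = 535.3.
R = (535.3) / (14/9) = 344.1.

344.1°R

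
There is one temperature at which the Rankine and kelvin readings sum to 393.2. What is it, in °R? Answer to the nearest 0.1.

252.8°R

Let R be the Rankine reading. The kelvin reading is K = 5/9·R.
Require R + K = 393.2: (14/9)·R = 393.2.
R = (393.2) / (14/9) = 252.8.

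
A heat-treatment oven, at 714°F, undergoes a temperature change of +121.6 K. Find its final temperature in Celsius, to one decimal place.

500.5°C

Initial temperature in Celsius: (714 - 32) × 5/9 = 378.8889°C.
The 121.6 K change is an interval; Kelvin and Celsius degrees are the same size, so ΔC = +121.6°C.
Final Celsius temperature: 378.8889 + 121.6000 = 500.4889°C.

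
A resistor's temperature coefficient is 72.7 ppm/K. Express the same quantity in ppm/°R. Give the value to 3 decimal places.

40.389 ppm/°R

The quantity depends on a temperature interval, so only the ratio of degree sizes applies; the offset between the scales is irrelevant.
A change of 1°R is a change of 5/9 K, so per °R the value is 72.7 × 5/9 = 40.389.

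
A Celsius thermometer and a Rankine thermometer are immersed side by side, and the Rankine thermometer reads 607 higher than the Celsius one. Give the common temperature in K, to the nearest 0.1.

Let x be the Celsius reading; then the Rankine reading is 1.8·x + 491.67.
(1.8·x + 491.67) - x = 607  ⇒  (0.8)·x = 115.33  ⇒  x = 144.1625°C.
In kelvin: 144.1625 + 273.15 = 417.3 K.

417.3 K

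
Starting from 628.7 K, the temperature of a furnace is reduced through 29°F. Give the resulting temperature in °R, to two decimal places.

Initial temperature in Celsius: 628.7 - 273.15 = 355.5500°C.
The 29°F change is an interval, so only the factor 5/9 applies: -29 × 5/9 = -16.1111°C.
Final Celsius temperature: 355.5500 - 16.1111 = 339.4389°C.
In Rankine: 339.4389 × 1.8 + 491.67 = 1102.66°R.

1102.66°R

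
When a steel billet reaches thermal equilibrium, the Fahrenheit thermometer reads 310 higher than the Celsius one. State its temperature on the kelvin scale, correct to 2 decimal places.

Let x be the Celsius reading; then the Fahrenheit reading is 1.8·x + 32.
(1.8·x + 32) - x = 310  ⇒  (0.8)·x = 278  ⇒  x = 347.5000°C.
In kelvin: 347.5000 + 273.15 = 620.65 K.

620.65 K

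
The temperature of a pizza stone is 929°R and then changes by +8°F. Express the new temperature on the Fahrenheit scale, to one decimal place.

477.3°F

Initial temperature in Celsius: (929 - 491.67) × 5/9 = 242.9611°C.
The 8°F change is an interval, so only the factor 5/9 applies: +8 × 5/9 = +4.4444°C.
Final Celsius temperature: 242.9611 + 4.4444 = 247.4056°C.
In Fahrenheit: 247.4056 × 1.8 + 32 = 477.3°F.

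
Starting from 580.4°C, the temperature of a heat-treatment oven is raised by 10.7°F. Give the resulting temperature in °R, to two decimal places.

The 10.7°F change is an interval, so only the factor 5/9 applies: +10.7 × 5/9 = +5.9444°C.
Final Celsius temperature: 580.4000 + 5.9444 = 586.3444°C.
In Rankine: 586.3444 × 1.8 + 491.67 = 1547.09°R.

1547.09°R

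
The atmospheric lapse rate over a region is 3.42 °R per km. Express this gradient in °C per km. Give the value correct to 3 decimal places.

The quantity depends on a temperature interval, so only the ratio of degree sizes applies; the offset between the scales is irrelevant.
A change of 1°R is a change of 5/9°C, so 3.42 × 5/9 = 1.900.

1.900 °C/km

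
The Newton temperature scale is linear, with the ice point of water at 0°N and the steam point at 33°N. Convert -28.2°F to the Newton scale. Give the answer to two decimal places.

-11.04°N

First in Celsius: (-28.2 - 32) × 5/9 = -33.4444°C.
Linearly onto the Newton scale: 0 + (-33.4444 / 100) × (33 - 0) = -11.04°N.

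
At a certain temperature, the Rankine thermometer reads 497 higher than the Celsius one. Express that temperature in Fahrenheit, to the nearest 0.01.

Let x be the Celsius reading; then the Rankine reading is 1.8·x + 491.67.
(1.8·x + 491.67) - x = 497  ⇒  (0.8)·x = 5.33  ⇒  x = 6.6625°C.
In Fahrenheit: 6.6625 × 1.8 + 32 = 43.99°F.

43.99°F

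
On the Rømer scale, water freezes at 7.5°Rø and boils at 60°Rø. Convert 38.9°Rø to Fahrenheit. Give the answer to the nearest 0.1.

Linear interpolation between the fixed points: C = (38.9 - 7.5) × 100 / (60 - 7.5) = 59.8095°C.
Then 59.8095 × 1.8 + 32 = 139.7°F.

139.7°F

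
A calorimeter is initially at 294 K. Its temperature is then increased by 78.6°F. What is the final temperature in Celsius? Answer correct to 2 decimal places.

64.52°C

Initial temperature in Celsius: 294 - 273.15 = 20.8500°C.
The 78.6°F change is an interval, so only the factor 5/9 applies: +78.6 × 5/9 = +43.6667°C.
Final Celsius temperature: 20.8500 + 43.6667 = 64.5167°C.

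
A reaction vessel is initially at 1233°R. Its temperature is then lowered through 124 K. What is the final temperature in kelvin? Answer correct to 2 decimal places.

561.00 K

Initial temperature in Celsius: (1233 - 491.67) × 5/9 = 411.8500°C.
The 124 K change is an interval; Kelvin and Celsius degrees are the same size, so ΔC = -124°C.
Final Celsius temperature: 411.8500 - 124.0000 = 287.8500°C.
In kelvin: 287.8500 + 273.15 = 561.00 K.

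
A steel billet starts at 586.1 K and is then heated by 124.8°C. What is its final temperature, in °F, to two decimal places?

819.95°F

Initial temperature in Celsius: 586.1 - 273.15 = 312.9500°C.
Final Celsius temperature: 312.9500 + 124.8000 = 437.7500°C.
In Fahrenheit: 437.7500 × 1.8 + 32 = 819.95°F.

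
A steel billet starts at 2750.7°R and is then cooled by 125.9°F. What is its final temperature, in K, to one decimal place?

1458.2 K

Initial temperature in Celsius: (2750.7 - 491.67) × 5/9 = 1255.0167°C.
The 125.9°F change is an interval, so only the factor 5/9 applies: -125.9 × 5/9 = -69.9444°C.
Final Celsius temperature: 1255.0167 - 69.9444 = 1185.0722°C.
In kelvin: 1185.0722 + 273.15 = 1458.2 K.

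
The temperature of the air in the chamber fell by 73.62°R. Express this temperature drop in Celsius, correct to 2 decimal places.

40.90°C

For a temperature interval the offset drops out; only the factor 5/9 applies.
73.62 × 5/9 = 40.90.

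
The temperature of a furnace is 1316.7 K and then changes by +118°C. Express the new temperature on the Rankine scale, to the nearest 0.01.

2582.46°R

Initial temperature in Celsius: 1316.7 - 273.15 = 1043.5500°C.
Final Celsius temperature: 1043.5500 + 118.0000 = 1161.5500°C.
In Rankine: 1161.5500 × 1.8 + 491.67 = 2582.46°R.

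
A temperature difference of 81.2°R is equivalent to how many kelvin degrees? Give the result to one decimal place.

45.1 K

For a temperature interval the offset drops out; only the factor 5/9 applies.
81.2 × 5/9 = 45.1.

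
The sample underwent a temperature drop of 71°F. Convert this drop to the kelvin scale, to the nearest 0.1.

An interval of 1°F corresponds to 5/9 K.
71 × 5/9 = 39.4.

39.4 K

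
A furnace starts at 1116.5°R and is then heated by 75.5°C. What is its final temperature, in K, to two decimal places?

Initial temperature in Celsius: (1116.5 - 491.67) × 5/9 = 347.1278°C.
Final Celsius temperature: 347.1278 + 75.5000 = 422.6278°C.
In kelvin: 422.6278 + 273.15 = 695.78 K.

695.78 K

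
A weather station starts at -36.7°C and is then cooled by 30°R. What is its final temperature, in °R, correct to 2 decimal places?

395.61°R

The 30°R change is an interval, so only the factor 5/9 applies: -30 × 5/9 = -16.6667°C.
Final Celsius temperature: -36.7000 - 16.6667 = -53.3667°C.
In Rankine: -53.3667 × 1.8 + 491.67 = 395.61°R.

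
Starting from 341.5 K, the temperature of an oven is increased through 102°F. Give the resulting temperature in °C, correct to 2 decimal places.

Initial temperature in Celsius: 341.5 - 273.15 = 68.3500°C.
The 102°F change is an interval, so only the factor 5/9 applies: +102 × 5/9 = +56.6667°C.
Final Celsius temperature: 68.3500 + 56.6667 = 125.0167°C.

125.02°C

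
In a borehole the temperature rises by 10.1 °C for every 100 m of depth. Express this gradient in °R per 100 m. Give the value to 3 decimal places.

18.180 °R/100 m

The quantity depends on a temperature interval, so only the ratio of degree sizes applies; the offset between the scales is irrelevant.
A change of 1°C is a change of 1.8°R, so 10.1 × 1.8 = 18.180.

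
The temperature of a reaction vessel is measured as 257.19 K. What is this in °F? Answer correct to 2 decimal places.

In Celsius: 257.19 - 273.15 = -15.9600°C.
In Fahrenheit: -15.9600 × 1.8 + 32 = 3.27°F.

3.27°F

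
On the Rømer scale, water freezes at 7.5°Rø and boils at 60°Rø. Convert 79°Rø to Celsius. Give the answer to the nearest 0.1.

136.2°C

Linear interpolation between the fixed points: C = (79 - 7.5) × 100 / (60 - 7.5) = 136.1905°C.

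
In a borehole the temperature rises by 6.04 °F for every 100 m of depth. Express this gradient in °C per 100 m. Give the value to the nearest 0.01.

3.36 °C/100 m

The quantity depends on a temperature interval, so only the ratio of degree sizes applies; the offset between the scales is irrelevant.
A change of 1°F is a change of 5/9°C, so 6.04 × 5/9 = 3.36.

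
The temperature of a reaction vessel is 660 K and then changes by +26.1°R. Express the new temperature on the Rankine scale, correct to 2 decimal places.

1214.10°R

Initial temperature in Celsius: 660 - 273.15 = 386.8500°C.
The 26.1°R change is an interval, so only the factor 5/9 applies: +26.1 × 5/9 = +14.5000°C.
Final Celsius temperature: 386.8500 + 14.5000 = 401.3500°C.
In Rankine: 401.3500 × 1.8 + 491.67 = 1214.10°R.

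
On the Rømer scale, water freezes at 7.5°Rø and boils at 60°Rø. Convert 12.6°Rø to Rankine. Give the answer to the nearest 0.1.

Linear interpolation between the fixed points: C = (12.6 - 7.5) × 100 / (60 - 7.5) = 9.7143°C.
Then 9.7143 × 1.8 + 491.67 = 509.2°R.

509.2°R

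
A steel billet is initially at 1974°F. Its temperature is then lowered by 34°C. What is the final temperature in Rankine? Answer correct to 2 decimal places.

Initial temperature in Celsius: (1974 - 32) × 5/9 = 1078.8889°C.
Final Celsius temperature: 1078.8889 - 34.0000 = 1044.8889°C.
In Rankine: 1044.8889 × 1.8 + 491.67 = 2372.47°R.

2372.47°R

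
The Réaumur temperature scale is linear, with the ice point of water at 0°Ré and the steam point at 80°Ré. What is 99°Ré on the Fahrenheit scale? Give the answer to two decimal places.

Linear interpolation between the fixed points: C = (99 - 0) × 100 / (80 - 0) = 123.7500°C.
Then 123.7500 × 1.8 + 32 = 254.75°F.

254.75°F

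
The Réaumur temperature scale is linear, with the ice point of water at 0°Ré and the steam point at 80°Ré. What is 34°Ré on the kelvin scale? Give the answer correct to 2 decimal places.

Linear interpolation between the fixed points: C = (34 - 0) × 100 / (80 - 0) = 42.5000°C.
Then 42.5000 + 273.15 = 315.65 K.

315.65 K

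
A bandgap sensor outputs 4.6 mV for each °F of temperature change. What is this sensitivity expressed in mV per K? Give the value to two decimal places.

Since only a temperature interval is involved, the additive offset between the scales drops out.
A change of 1 K is a change of 1.8°F, so per K the value is 4.6 × 1.8 = 8.28.

8.28 mV per K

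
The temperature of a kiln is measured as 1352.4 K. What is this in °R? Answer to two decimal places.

In Celsius: 1352.4 - 273.15 = 1079.2500°C.
In Rankine: 1079.2500 × 1.8 + 491.67 = 2434.32°R.

2434.32°R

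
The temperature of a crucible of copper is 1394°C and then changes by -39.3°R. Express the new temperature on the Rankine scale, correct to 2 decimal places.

The 39.3°R change is an interval, so only the factor 5/9 applies: -39.3 × 5/9 = -21.8333°C.
Final Celsius temperature: 1394.0000 - 21.8333 = 1372.1667°C.
In Rankine: 1372.1667 × 1.8 + 491.67 = 2961.57°R.

2961.57°R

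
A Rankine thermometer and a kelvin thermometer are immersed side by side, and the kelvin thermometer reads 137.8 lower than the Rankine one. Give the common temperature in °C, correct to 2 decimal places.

-100.90°C

Let x be the Rankine reading; then the kelvin reading is 5/9·x.
(5/9·x) - x = -137.8  ⇒  (-4/9)·x = -137.8  ⇒  x = 310.0500°R.
In Celsius: (310.05 - 491.67) × 5/9 = -100.90°C.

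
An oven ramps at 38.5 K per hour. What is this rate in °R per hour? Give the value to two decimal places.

The quantity depends on a temperature interval, so only the ratio of degree sizes applies; the offset between the scales is irrelevant.
A change of 1 K is a change of 1.8°R, so 38.5 × 1.8 = 69.30.

69.30 °R/hour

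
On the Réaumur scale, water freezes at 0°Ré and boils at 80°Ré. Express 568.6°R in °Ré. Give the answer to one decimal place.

First in Celsius: (568.6 - 491.67) × 5/9 = 42.7389°C.
Linearly onto the Réaumur scale: 0 + (42.7389 / 100) × (80 - 0) = 34.2°Ré.

34.2°Ré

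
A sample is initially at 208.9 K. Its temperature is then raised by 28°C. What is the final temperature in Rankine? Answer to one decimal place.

Initial temperature in Celsius: 208.9 - 273.15 = -64.2500°C.
Final Celsius temperature: -64.2500 + 28.0000 = -36.2500°C.
In Rankine: -36.2500 × 1.8 + 491.67 = 426.4°R.

426.4°R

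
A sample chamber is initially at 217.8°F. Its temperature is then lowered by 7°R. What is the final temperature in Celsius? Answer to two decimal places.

Initial temperature in Celsius: (217.8 - 32) × 5/9 = 103.2222°C.
The 7°R change is an interval, so only the factor 5/9 applies: -7 × 5/9 = -3.8889°C.
Final Celsius temperature: 103.2222 - 3.8889 = 99.3333°C.

99.33°C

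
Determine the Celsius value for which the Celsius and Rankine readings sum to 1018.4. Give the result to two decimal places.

188.12°C

Let C be the Celsius reading. The Rankine reading is R = 1.8·C + 491.67.
Require C + R = 1018.4: (2.8)·C + 491.67 = 1018.4.
C = (1018.4 - 491.67) / (2.8) = 188.12.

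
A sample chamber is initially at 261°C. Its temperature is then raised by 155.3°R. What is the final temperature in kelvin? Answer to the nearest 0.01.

The 155.3°R change is an interval, so only the factor 5/9 applies: +155.3 × 5/9 = +86.2778°C.
Final Celsius temperature: 261.0000 + 86.2778 = 347.2778°C.
In kelvin: 347.2778 + 273.15 = 620.43 K.

620.43 K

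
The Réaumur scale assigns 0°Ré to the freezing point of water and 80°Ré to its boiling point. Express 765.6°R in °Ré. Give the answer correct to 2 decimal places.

121.75°Ré

First in Celsius: (765.6 - 491.67) × 5/9 = 152.1833°C.
Linearly onto the Réaumur scale: 0 + (152.1833 / 100) × (80 - 0) = 121.75°Ré.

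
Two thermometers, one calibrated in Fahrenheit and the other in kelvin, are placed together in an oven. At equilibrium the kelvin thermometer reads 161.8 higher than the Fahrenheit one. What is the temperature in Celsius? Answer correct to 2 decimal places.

Let x be the Fahrenheit reading; then the kelvin reading is 5/9·x + 255.372.
(5/9·x + 255.372) - x = 161.8  ⇒  (-4/9)·x = -93.5722  ⇒  x = 210.5375°F.
In Celsius: (210.5375 - 32) × 5/9 = 99.19°C.

99.19°C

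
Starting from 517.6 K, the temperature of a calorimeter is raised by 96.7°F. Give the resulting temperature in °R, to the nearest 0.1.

Initial temperature in Celsius: 517.6 - 273.15 = 244.4500°C.
The 96.7°F change is an interval, so only the factor 5/9 applies: +96.7 × 5/9 = +53.7222°C.
Final Celsius temperature: 244.4500 + 53.7222 = 298.1722°C.
In Rankine: 298.1722 × 1.8 + 491.67 = 1028.4°R.

1028.4°R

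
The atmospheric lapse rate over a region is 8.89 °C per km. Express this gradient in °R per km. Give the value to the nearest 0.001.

16.002 °R/km

Since only a temperature interval is involved, the additive offset between the scales drops out.
A change of 1°C is a change of 1.8°R, so 8.89 × 1.8 = 16.002.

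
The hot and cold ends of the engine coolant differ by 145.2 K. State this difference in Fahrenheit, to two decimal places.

261.36°F

For a temperature interval the offset drops out; only the factor 1.8 applies.
145.2 × 1.8 = 261.36.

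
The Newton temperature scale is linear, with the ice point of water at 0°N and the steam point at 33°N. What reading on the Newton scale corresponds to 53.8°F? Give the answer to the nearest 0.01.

First in Celsius: (53.8 - 32) × 5/9 = 12.1111°C.
Linearly onto the Newton scale: 0 + (12.1111 / 100) × (33 - 0) = 4.00°N.

4.00°N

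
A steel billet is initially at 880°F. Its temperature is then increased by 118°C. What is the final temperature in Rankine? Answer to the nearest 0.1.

1552.1°R

Initial temperature in Celsius: (880 - 32) × 5/9 = 471.1111°C.
Final Celsius temperature: 471.1111 + 118.0000 = 589.1111°C.
In Rankine: 589.1111 × 1.8 + 491.67 = 1552.1°R.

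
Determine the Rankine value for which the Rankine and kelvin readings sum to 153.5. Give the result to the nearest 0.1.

98.7°R

Let R be the Rankine reading. The kelvin reading is K = 5/9·R.
Require R + K = 153.5: (14/9)·R = 153.5.
R = (153.5) / (14/9) = 98.7.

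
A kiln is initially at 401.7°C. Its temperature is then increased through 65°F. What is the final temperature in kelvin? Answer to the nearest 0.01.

The 65°F change is an interval, so only the factor 5/9 applies: +65 × 5/9 = +36.1111°C.
Final Celsius temperature: 401.7000 + 36.1111 = 437.8111°C.
In kelvin: 437.8111 + 273.15 = 710.96 K.

710.96 K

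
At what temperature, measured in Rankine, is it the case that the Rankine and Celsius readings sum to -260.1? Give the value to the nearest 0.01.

8.39°R

Let R be the Rankine reading. The Celsius reading is C = 5/9·R - 273.15.
Require R + C = -260.1: (14/9)·R - 273.15 = -260.1.
R = (-260.1 + 273.15) / (14/9) = 8.39.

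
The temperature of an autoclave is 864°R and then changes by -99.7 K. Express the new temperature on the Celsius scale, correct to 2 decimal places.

107.15°C

Initial temperature in Celsius: (864 - 491.67) × 5/9 = 206.8500°C.
The 99.7 K change is an interval; Kelvin and Celsius degrees are the same size, so ΔC = -99.7°C.
Final Celsius temperature: 206.8500 - 99.7000 = 107.1500°C.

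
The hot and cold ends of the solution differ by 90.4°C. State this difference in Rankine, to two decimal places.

Only the scale ratio 1.8 matters for a change in temperature.
90.4 × 1.8 = 162.72.

162.72°R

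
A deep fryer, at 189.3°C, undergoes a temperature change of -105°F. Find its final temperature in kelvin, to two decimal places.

The 105°F change is an interval, so only the factor 5/9 applies: -105 × 5/9 = -58.3333°C.
Final Celsius temperature: 189.3000 - 58.3333 = 130.9667°C.
In kelvin: 130.9667 + 273.15 = 404.12 K.

404.12 K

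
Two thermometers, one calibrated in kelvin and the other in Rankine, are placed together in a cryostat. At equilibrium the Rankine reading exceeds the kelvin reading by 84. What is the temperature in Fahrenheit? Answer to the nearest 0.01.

-270.67°F

Let x be the kelvin reading; then the Rankine reading is 1.8·x.
(1.8·x) - x = 84  ⇒  (0.8)·x = 84  ⇒  x = 105.0000 K.
In Celsius: 105 - 273.15 = -168.1500°C.
In Fahrenheit: -168.1500 × 1.8 + 32 = -270.67°F.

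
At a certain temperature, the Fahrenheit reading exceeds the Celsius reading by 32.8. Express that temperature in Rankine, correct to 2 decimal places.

493.47°R

Let x be the Fahrenheit reading; then the Celsius reading is 5/9·x - 17.7778.
(5/9·x - 17.7778) - x = -32.8  ⇒  (-4/9)·x = -15.0222  ⇒  x = 33.8000°F.
In Celsius: (33.8 - 32) × 5/9 = 1.0000°C.
In Rankine: 1.0000 × 1.8 + 491.67 = 493.47°R.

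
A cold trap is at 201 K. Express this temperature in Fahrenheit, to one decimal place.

-97.9°F

In Celsius: 201 - 273.15 = -72.1500°C.
In Fahrenheit: -72.1500 × 1.8 + 32 = -97.9°F.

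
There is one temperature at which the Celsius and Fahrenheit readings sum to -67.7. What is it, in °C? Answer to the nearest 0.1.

Let C be the Celsius reading. The Fahrenheit reading is F = 1.8·C + 32.
Require C + F = -67.7: (2.8)·C + 32 = -67.7.
C = (-67.7 - 32) / (2.8) = -35.6.

-35.6°C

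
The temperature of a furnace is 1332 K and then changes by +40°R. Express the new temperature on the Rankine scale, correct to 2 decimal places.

2437.60°R

Initial temperature in Celsius: 1332 - 273.15 = 1058.8500°C.
The 40°R change is an interval, so only the factor 5/9 applies: +40 × 5/9 = +22.2222°C.
Final Celsius temperature: 1058.8500 + 22.2222 = 1081.0722°C.
In Rankine: 1081.0722 × 1.8 + 491.67 = 2437.60°R.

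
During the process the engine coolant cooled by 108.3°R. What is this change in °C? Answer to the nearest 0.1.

60.2°C

For a temperature interval the offset drops out; only the factor 5/9 applies.
108.3 × 5/9 = 60.2.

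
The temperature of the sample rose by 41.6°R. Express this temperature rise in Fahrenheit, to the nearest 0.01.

41.60°F

Rankine and Fahrenheit degrees are the same size, so the interval is unchanged: 41.60.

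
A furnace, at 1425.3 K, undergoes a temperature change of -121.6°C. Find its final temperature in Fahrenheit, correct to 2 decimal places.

1886.99°F

Initial temperature in Celsius: 1425.3 - 273.15 = 1152.1500°C.
Final Celsius temperature: 1152.1500 - 121.6000 = 1030.5500°C.
In Fahrenheit: 1030.5500 × 1.8 + 32 = 1886.99°F.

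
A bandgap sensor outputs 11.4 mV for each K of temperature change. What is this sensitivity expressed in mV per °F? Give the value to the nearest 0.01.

6.33 mV per °F

Since only a temperature interval is involved, the additive offset between the scales drops out.
A change of 1°F is a change of 5/9 K, so per °F the value is 11.4 × 5/9 = 6.33.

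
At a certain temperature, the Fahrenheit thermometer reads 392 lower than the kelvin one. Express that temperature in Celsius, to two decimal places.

Let x be the kelvin reading; then the Fahrenheit reading is 1.8·x - 459.67.
(1.8·x - 459.67) - x = -392  ⇒  (0.8)·x = 67.67  ⇒  x = 84.5875 K.
In Celsius: 84.5875 - 273.15 = -188.56°C.

-188.56°C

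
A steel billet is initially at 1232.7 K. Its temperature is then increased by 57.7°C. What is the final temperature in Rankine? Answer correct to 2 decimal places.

Initial temperature in Celsius: 1232.7 - 273.15 = 959.5500°C.
Final Celsius temperature: 959.5500 + 57.7000 = 1017.2500°C.
In Rankine: 1017.2500 × 1.8 + 491.67 = 2322.72°R.

2322.72°R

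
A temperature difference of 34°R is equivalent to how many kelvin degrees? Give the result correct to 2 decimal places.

Only the scale ratio 5/9 matters for a change in temperature.
34 × 5/9 = 18.89.

18.89 K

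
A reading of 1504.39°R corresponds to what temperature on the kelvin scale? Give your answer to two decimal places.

In Celsius: (1504.39 - 491.67) × 5/9 = 562.6222°C.
In kelvin: 562.6222 + 273.15 = 835.77 K.

835.77 K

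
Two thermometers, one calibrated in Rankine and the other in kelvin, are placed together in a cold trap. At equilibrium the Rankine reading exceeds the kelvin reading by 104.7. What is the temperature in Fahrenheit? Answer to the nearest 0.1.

Let x be the Rankine reading; then the kelvin reading is 5/9·x.
(5/9·x) - x = -104.7  ⇒  (-4/9)·x = -104.7  ⇒  x = 235.5750°R.
In Celsius: (235.575 - 491.67) × 5/9 = -142.2750°C.
In Fahrenheit: -142.2750 × 1.8 + 32 = -224.1°F.

-224.1°F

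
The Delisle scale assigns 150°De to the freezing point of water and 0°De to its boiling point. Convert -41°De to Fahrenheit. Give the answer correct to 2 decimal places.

Linear interpolation between the fixed points: C = (-41 - 150) × 100 / (0 - 150) = 127.3333°C.
Then 127.3333 × 1.8 + 32 = 261.20°F.

261.20°F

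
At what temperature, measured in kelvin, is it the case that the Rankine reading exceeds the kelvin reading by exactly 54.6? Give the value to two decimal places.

Let K be the kelvin reading. The Rankine reading is R = 1.8·K.
Require R - K = 54.6: (0.8)·K = 54.6.
K = (54.6) / (0.8) = 68.25.

68.25 K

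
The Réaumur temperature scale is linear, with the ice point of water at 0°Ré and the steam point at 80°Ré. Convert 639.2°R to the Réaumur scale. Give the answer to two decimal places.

First in Celsius: (639.2 - 491.67) × 5/9 = 81.9611°C.
Linearly onto the Réaumur scale: 0 + (81.9611 / 100) × (80 - 0) = 65.57°Ré.

65.57°Ré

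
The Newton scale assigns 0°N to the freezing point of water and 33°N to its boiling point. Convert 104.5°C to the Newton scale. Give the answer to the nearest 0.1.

34.5°N

Linearly onto the Newton scale: 0 + (104.5000 / 100) × (33 - 0) = 34.5°N.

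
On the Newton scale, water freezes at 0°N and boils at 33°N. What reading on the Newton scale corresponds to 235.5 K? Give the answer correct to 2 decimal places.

First in Celsius: 235.5 - 273.15 = -37.6500°C.
Linearly onto the Newton scale: 0 + (-37.6500 / 100) × (33 - 0) = -12.42°N.

-12.42°N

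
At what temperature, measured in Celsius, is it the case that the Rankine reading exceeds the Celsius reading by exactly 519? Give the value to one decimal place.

34.2°C

Let C be the Celsius reading. The Rankine reading is R = 1.8·C + 491.67.
Require R - C = 519: (0.8)·C + 491.67 = 519.
C = (519 - 491.67) / (0.8) = 34.2.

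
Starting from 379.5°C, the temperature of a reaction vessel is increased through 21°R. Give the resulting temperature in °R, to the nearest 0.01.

1195.77°R

The 21°R change is an interval, so only the factor 5/9 applies: +21 × 5/9 = +11.6667°C.
Final Celsius temperature: 379.5000 + 11.6667 = 391.1667°C.
In Rankine: 391.1667 × 1.8 + 491.67 = 1195.77°R.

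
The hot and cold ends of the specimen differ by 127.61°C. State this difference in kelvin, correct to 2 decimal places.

Celsius and kelvin degrees are the same size, so the interval is unchanged: 127.61.

127.61 K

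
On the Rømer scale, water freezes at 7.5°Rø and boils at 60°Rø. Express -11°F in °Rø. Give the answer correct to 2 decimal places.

-5.04°Rø

First in Celsius: (-11 - 32) × 5/9 = -23.8889°C.
Linearly onto the Rømer scale: 7.5 + (-23.8889 / 100) × (60 - 7.5) = -5.04°Rø.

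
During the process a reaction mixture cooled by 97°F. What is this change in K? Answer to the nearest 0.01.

Only the scale ratio 5/9 matters for a change in temperature.
97 × 5/9 = 53.89.

53.89 K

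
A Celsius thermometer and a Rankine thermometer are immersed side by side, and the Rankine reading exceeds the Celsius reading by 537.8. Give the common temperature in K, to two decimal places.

Let x be the Celsius reading; then the Rankine reading is 1.8·x + 491.67.
(1.8·x + 491.67) - x = 537.8  ⇒  (0.8)·x = 46.13  ⇒  x = 57.6625°C.
In kelvin: 57.6625 + 273.15 = 330.81 K.

330.81 K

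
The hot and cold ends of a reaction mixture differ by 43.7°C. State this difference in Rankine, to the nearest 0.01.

An interval of 1°C corresponds to 1.8°R.
43.7 × 1.8 = 78.66.

78.66°R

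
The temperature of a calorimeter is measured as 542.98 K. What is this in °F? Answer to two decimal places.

In Celsius: 542.98 - 273.15 = 269.8300°C.
In Fahrenheit: 269.8300 × 1.8 + 32 = 517.69°F.

517.69°F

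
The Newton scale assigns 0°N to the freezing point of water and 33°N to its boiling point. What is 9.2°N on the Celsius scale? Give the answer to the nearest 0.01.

27.88°C

Linear interpolation between the fixed points: C = (9.2 - 0) × 100 / (33 - 0) = 27.8788°C.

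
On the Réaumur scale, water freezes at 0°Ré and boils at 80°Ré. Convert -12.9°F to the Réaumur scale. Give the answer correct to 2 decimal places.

-19.96°Ré

First in Celsius: (-12.9 - 32) × 5/9 = -24.9444°C.
Linearly onto the Réaumur scale: 0 + (-24.9444 / 100) × (80 - 0) = -19.96°Ré.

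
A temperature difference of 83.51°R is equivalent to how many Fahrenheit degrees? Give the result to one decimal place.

83.5°F

Rankine and Fahrenheit degrees are the same size, so the interval is unchanged: 83.5.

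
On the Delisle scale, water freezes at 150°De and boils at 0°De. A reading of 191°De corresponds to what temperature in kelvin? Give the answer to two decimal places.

245.82 K

Linear interpolation between the fixed points: C = (191 - 150) × 100 / (0 - 150) = -27.3333°C.
Then -27.3333 + 273.15 = 245.82 K.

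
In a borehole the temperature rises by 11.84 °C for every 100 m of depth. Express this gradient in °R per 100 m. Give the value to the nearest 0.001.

21.312 °R/100 m

The quantity depends on a temperature interval, so only the ratio of degree sizes applies; the offset between the scales is irrelevant.
A change of 1°C is a change of 1.8°R, so 11.84 × 1.8 = 21.312.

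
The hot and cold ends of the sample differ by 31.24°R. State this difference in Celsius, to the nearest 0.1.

For a temperature interval the offset drops out; only the factor 5/9 applies.
31.24 × 5/9 = 17.4.

17.4°C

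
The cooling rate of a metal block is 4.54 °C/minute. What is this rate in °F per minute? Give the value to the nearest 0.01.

Since only a temperature interval is involved, the additive offset between the scales drops out.
A change of 1°C is a change of 1.8°F, so 4.54 × 1.8 = 8.17.

8.17 °F/minute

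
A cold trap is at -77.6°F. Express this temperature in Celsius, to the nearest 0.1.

In Celsius: (-77.6 - 32) × 5/9 = -60.8889°C.

-60.9°C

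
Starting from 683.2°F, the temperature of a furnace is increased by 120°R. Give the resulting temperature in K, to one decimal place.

701.6 K

Initial temperature in Celsius: (683.2 - 32) × 5/9 = 361.7778°C.
The 120°R change is an interval, so only the factor 5/9 applies: +120 × 5/9 = +66.6667°C.
Final Celsius temperature: 361.7778 + 66.6667 = 428.4444°C.
In kelvin: 428.4444 + 273.15 = 701.6 K.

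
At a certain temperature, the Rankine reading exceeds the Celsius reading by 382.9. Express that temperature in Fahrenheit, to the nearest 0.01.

Let x be the Rankine reading; then the Celsius reading is 5/9·x - 273.15.
(5/9·x - 273.15) - x = -382.9  ⇒  (-4/9)·x = -109.75  ⇒  x = 246.9375°R.
In Celsius: (246.9375 - 491.67) × 5/9 = -135.9625°C.
In Fahrenheit: -135.9625 × 1.8 + 32 = -212.73°F.

-212.73°F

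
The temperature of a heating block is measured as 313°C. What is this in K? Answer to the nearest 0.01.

586.15 K

In kelvin: 313.0000 + 273.15 = 586.15 K.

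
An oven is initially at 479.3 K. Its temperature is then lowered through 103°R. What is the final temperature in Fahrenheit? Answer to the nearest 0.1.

300.1°F

Initial temperature in Celsius: 479.3 - 273.15 = 206.1500°C.
The 103°R change is an interval, so only the factor 5/9 applies: -103 × 5/9 = -57.2222°C.
Final Celsius temperature: 206.1500 - 57.2222 = 148.9278°C.
In Fahrenheit: 148.9278 × 1.8 + 32 = 300.1°F.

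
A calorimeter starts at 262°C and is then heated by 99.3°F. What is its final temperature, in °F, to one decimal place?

The 99.3°F change is an interval, so only the factor 5/9 applies: +99.3 × 5/9 = +55.1667°C.
Final Celsius temperature: 262.0000 + 55.1667 = 317.1667°C.
In Fahrenheit: 317.1667 × 1.8 + 32 = 602.9°F.

602.9°F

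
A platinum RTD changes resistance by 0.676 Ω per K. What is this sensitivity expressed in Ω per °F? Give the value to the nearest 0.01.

The quantity depends on a temperature interval, so only the ratio of degree sizes applies; the offset between the scales is irrelevant.
A change of 1°F is a change of 5/9 K, so per °F the value is 0.676 × 5/9 = 0.38.

0.38 Ω per °F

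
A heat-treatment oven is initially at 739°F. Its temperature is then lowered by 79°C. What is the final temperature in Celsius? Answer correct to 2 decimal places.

Initial temperature in Celsius: (739 - 32) × 5/9 = 392.7778°C.
Final Celsius temperature: 392.7778 - 79.0000 = 313.7778°C.

313.78°C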